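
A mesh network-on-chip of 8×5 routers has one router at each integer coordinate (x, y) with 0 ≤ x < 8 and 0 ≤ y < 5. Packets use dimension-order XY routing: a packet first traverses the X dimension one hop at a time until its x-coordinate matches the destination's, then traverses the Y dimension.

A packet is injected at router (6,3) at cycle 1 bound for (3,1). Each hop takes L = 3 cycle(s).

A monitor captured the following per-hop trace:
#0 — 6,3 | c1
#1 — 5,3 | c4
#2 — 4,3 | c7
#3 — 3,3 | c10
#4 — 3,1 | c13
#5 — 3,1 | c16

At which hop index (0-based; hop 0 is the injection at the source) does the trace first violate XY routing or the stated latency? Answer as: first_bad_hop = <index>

first_bad_hop = 4

check 1→ d=(-1,0) cyc+3: ok
check 2→ d=(-1,0) cyc+3: ok
check 3→ d=(-1,0) cyc+3: ok
check 4→ d=(0,-2) cyc+3: BAD: non-unit step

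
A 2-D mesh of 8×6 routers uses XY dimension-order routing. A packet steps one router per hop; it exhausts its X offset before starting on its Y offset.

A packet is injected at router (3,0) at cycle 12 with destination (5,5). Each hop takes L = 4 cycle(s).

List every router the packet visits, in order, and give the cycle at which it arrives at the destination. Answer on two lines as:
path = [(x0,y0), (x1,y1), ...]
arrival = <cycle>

[0] x=3 y=0 t=12
[1] x=4 y=0 t=16 →E
[2] x=5 y=0 t=20 →E
[3] x=5 y=1 t=24 →N
[4] x=5 y=2 t=28 →N
[5] x=5 y=3 t=32 →N
[6] x=5 y=4 t=36 →N
[7] x=5 y=5 t=40 →N

path = [(3,0), (4,0), (5,0), (5,1), (5,2), (5,3), (5,4), (5,5)]
arrival = 40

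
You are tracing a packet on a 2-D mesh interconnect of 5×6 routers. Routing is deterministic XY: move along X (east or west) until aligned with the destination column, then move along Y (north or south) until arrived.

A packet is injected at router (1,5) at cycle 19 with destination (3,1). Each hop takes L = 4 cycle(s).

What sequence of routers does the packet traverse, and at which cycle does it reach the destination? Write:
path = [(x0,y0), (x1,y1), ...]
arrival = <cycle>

#0 — 1,5 | c19
#1 — 2,5 | c23 | E
#2 — 3,5 | c27 | E
#3 — 3,4 | c31 | S
#4 — 3,3 | c35 | S
#5 — 3,2 | c39 | S
#6 — 3,1 | c43 | S

path = [(1,5), (2,5), (3,5), (3,4), (3,3), (3,2), (3,1)]
arrival = 43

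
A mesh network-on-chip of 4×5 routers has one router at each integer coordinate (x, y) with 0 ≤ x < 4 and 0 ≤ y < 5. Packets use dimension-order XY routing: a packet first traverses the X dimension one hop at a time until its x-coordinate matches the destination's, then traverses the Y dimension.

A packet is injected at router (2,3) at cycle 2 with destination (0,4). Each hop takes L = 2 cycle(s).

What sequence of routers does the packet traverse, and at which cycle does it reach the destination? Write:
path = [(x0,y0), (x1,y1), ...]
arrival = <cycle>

path = [(2,3), (1,3), (0,3), (0,4)]
arrival = 8

#0 — 2,3 | c2
#1 — 1,3 | c4 | W
#2 — 0,3 | c6 | W
#3 — 0,4 | c8 | N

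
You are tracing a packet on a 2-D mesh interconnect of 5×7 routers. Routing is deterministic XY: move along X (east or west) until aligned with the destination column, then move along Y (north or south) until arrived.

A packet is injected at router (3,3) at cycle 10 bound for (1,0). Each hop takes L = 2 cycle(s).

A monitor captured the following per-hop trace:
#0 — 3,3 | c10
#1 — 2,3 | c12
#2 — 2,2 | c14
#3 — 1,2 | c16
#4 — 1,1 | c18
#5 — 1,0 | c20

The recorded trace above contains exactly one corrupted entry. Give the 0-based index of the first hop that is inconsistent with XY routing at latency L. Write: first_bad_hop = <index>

[1] (-1,+0) / 2c ⇒ ok
[2] (+0,-1) / 2c ⇒ BAD: Y-move but x=2≠1

first_bad_hop = 2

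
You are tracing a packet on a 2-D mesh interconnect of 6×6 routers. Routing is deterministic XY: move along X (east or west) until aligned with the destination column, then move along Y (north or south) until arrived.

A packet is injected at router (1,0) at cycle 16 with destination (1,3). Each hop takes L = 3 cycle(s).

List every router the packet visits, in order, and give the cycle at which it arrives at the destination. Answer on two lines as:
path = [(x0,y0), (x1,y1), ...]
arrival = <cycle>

path = [(1,0), (1,1), (1,2), (1,3)]
arrival = 25

#0 — 1,0 | c16
#1 — 1,1 | c19 | N
#2 — 1,2 | c22 | N
#3 — 1,3 | c25 | N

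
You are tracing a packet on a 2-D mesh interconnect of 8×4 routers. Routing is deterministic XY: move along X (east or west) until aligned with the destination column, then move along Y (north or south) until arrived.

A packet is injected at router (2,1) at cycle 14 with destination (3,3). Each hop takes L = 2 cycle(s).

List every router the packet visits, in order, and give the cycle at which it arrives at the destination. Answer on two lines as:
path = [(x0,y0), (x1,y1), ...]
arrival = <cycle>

path = [(2,1), (3,1), (3,2), (3,3)]
arrival = 20

t=14: at (2,1)
t=16: at (3,1) after E
t=18: at (3,2) after N
t=20: at (3,3) after N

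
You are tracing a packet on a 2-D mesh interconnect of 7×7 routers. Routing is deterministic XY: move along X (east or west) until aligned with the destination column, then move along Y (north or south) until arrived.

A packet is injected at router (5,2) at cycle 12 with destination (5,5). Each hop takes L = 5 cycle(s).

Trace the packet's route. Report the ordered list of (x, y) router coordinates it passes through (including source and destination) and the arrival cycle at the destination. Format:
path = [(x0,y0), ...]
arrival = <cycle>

path = [(5,2), (5,3), (5,4), (5,5)]
arrival = 27

src (5,2)  cyc=12
N→(5,3)  cyc=17
N→(5,4)  cyc=22
N→(5,5)  cyc=27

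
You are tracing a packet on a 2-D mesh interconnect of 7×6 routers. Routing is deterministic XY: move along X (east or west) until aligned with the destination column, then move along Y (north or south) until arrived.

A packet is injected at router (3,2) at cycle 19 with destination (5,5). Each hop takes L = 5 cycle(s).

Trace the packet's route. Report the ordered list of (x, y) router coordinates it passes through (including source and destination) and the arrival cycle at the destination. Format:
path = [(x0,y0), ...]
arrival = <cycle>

  0. router=(3,2) cycle=19 (inject)
  1. router=(4,2) cycle=24 dir=E
  2. router=(5,2) cycle=29 dir=E
  3. router=(5,3) cycle=34 dir=N
  4. router=(5,4) cycle=39 dir=N
  5. router=(5,5) cycle=44 dir=N

path = [(3,2), (4,2), (5,2), (5,3), (5,4), (5,5)]
arrival = 44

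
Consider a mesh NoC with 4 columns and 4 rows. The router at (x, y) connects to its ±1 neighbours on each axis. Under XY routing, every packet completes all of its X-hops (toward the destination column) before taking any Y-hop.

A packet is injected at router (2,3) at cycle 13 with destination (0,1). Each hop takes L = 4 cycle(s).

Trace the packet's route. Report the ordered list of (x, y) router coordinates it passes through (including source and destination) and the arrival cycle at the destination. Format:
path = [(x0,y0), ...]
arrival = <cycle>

path = [(2,3), (1,3), (0,3), (0,2), (0,1)]
arrival = 29

#0 — 2,3 | c13
#1 — 1,3 | c17 | W
#2 — 0,3 | c21 | W
#3 — 0,2 | c25 | S
#4 — 0,1 | c29 | S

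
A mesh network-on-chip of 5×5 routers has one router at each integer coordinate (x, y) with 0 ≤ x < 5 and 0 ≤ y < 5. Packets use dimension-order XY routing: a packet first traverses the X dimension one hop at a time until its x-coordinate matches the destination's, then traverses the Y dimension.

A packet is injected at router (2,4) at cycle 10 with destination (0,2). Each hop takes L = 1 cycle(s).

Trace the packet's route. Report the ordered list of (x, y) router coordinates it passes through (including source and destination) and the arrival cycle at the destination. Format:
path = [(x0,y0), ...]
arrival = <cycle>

path = [(2,4), (1,4), (0,4), (0,3), (0,2)]
arrival = 14

hop 0: (2,4) @ cyc 10
hop 1: (1,4) @ cyc 11  [W]
hop 2: (0,4) @ cyc 12  [W]
hop 3: (0,3) @ cyc 13  [S]
hop 4: (0,2) @ cyc 14  [S]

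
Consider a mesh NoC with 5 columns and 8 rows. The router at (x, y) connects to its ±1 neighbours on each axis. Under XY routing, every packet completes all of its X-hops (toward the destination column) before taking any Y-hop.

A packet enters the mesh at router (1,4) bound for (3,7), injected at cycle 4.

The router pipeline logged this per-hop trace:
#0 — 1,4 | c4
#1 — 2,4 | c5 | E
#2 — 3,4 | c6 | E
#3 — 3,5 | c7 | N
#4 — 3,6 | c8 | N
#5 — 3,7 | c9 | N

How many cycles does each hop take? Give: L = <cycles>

Δcyc across hop 0→1: 5 − 4 = 1.
Per-hop latency L = Δcyc = 1.

L = 1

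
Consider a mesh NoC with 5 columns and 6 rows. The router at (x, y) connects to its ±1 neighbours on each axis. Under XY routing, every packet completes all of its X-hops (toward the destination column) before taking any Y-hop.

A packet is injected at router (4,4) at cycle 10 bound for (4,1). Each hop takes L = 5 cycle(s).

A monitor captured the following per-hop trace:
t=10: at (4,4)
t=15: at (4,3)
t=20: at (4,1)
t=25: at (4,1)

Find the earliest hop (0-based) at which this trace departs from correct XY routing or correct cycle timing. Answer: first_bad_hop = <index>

  1: Δx=+0 Δy=-1 Δt=5 [ok]
  2: Δx=+0 Δy=-2 Δt=5 [BAD: non-unit step]

first_bad_hop = 2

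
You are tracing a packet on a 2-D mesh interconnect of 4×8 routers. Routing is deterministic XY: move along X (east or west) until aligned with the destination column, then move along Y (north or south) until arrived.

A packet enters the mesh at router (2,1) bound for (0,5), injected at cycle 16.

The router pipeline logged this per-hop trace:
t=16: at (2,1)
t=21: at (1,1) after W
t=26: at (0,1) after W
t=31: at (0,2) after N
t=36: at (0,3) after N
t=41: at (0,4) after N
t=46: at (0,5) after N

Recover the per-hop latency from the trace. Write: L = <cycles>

Between hops 0 and 1 the cycle counter advances 21 − 16 = 5.
Per-hop latency L = Δcyc = 5.

L = 5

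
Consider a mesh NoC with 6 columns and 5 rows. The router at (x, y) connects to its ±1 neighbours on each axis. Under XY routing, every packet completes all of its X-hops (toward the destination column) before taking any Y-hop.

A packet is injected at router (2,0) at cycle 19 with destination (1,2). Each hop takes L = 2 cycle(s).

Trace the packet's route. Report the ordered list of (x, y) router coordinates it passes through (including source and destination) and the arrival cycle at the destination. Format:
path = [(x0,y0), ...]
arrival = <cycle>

  0. router=(2,0) cycle=19 (inject)
  1. router=(1,0) cycle=21 dir=W
  2. router=(1,1) cycle=23 dir=N
  3. router=(1,2) cycle=25 dir=N

path = [(2,0), (1,0), (1,1), (1,2)]
arrival = 25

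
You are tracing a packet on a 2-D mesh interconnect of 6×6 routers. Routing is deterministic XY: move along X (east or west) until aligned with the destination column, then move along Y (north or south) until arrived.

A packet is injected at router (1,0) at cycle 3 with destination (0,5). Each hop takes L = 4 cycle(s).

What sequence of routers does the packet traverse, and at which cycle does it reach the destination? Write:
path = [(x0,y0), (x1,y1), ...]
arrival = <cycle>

#0 — 1,0 | c3
#1 — 0,0 | c7 | W
#2 — 0,1 | c11 | N
#3 — 0,2 | c15 | N
#4 — 0,3 | c19 | N
#5 — 0,4 | c23 | N
#6 — 0,5 | c27 | N

path = [(1,0), (0,0), (0,1), (0,2), (0,3), (0,4), (0,5)]
arrival = 27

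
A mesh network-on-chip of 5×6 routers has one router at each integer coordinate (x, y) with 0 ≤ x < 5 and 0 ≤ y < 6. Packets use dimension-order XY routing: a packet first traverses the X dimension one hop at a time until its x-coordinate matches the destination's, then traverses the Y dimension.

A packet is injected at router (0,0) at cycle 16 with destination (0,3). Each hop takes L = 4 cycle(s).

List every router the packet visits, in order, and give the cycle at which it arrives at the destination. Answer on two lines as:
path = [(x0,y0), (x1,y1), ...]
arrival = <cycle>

path = [(0,0), (0,1), (0,2), (0,3)]
arrival = 28

  0. router=(0,0) cycle=16 (inject)
  1. router=(0,1) cycle=20 dir=N
  2. router=(0,2) cycle=24 dir=N
  3. router=(0,3) cycle=28 dir=N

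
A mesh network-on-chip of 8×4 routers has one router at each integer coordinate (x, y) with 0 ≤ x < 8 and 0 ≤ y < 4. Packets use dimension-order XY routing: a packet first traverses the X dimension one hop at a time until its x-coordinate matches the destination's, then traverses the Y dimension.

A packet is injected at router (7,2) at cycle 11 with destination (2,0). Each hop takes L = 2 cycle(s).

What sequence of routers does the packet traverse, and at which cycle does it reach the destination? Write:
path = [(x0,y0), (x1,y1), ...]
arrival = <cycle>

path = [(7,2), (6,2), (5,2), (4,2), (3,2), (2,2), (2,1), (2,0)]
arrival = 25

hop 0: (7,2) @ cyc 11
hop 1: (6,2) @ cyc 13  [W]
hop 2: (5,2) @ cyc 15  [W]
hop 3: (4,2) @ cyc 17  [W]
hop 4: (3,2) @ cyc 19  [W]
hop 5: (2,2) @ cyc 21  [W]
hop 6: (2,1) @ cyc 23  [S]
hop 7: (2,0) @ cyc 25  [S]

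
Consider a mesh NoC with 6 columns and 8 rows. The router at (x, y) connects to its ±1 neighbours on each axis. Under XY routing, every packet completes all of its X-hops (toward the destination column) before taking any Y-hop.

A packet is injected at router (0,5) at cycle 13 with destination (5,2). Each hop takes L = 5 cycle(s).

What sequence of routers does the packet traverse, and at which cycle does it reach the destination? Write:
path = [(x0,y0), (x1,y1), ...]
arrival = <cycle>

hop 0: (0,5) @ cyc 13
hop 1: (1,5) @ cyc 18  [E]
hop 2: (2,5) @ cyc 23  [E]
hop 3: (3,5) @ cyc 28  [E]
hop 4: (4,5) @ cyc 33  [E]
hop 5: (5,5) @ cyc 38  [E]
hop 6: (5,4) @ cyc 43  [S]
hop 7: (5,3) @ cyc 48  [S]
hop 8: (5,2) @ cyc 53  [S]

path = [(0,5), (1,5), (2,5), (3,5), (4,5), (5,5), (5,4), (5,3), (5,2)]
arrival = 53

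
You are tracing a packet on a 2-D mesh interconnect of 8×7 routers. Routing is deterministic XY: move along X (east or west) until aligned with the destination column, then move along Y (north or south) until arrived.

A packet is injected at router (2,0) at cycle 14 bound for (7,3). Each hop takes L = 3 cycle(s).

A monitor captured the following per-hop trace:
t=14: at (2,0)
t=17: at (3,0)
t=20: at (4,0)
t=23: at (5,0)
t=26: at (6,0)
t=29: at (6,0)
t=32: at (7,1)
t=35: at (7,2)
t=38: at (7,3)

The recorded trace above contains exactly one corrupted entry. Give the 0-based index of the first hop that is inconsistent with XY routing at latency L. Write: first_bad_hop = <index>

first_bad_hop = 5

[1] (+1,+0) / 3c ⇒ ok
[2] (+1,+0) / 3c ⇒ ok
[3] (+1,+0) / 3c ⇒ ok
[4] (+1,+0) / 3c ⇒ ok
[5] (+0,+0) / 3c ⇒ BAD: non-unit step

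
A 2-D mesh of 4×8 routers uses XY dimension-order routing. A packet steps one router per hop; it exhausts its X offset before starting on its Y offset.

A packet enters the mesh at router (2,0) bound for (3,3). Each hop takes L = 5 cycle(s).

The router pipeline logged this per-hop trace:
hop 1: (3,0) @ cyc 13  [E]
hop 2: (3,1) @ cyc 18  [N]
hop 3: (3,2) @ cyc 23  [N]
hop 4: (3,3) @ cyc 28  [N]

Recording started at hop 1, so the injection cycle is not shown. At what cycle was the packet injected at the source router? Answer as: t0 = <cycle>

t0 = 8

At hop 1 the cycle is 13; in general cyc_k = t0 + kL.
t0 = cyc[1] − L = 13 − 5 = 8.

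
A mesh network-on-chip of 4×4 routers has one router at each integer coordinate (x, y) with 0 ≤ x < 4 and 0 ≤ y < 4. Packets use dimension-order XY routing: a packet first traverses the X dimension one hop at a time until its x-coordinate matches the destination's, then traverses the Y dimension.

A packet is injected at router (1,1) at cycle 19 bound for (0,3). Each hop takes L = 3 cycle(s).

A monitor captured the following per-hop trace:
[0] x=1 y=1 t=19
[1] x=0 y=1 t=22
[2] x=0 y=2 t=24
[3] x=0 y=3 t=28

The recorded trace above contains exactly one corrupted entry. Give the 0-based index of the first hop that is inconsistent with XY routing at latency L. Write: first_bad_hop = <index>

check 1→ d=(-1,0) cyc+3: ok
check 2→ d=(0,1) cyc+2: BAD: Δcyc=2≠L

first_bad_hop = 2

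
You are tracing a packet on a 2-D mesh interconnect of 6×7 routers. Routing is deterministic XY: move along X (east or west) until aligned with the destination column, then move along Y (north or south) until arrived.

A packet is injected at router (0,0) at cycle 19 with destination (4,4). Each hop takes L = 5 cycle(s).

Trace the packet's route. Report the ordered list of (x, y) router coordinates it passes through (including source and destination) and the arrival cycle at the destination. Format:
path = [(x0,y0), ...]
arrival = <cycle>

src (0,0)  cyc=19
E→(1,0)  cyc=24
E→(2,0)  cyc=29
E→(3,0)  cyc=34
E→(4,0)  cyc=39
N→(4,1)  cyc=44
N→(4,2)  cyc=49
N→(4,3)  cyc=54
N→(4,4)  cyc=59

path = [(0,0), (1,0), (2,0), (3,0), (4,0), (4,1), (4,2), (4,3), (4,4)]
arrival = 59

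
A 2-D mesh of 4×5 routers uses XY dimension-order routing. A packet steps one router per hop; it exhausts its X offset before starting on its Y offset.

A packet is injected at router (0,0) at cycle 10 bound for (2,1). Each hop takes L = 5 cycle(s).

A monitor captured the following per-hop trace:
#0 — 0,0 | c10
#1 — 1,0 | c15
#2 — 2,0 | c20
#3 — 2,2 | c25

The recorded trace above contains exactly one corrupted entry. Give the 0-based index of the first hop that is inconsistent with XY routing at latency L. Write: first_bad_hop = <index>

check 1→ d=(1,0) cyc+5: ok
check 2→ d=(1,0) cyc+5: ok
check 3→ d=(0,2) cyc+5: BAD: non-unit step

first_bad_hop = 3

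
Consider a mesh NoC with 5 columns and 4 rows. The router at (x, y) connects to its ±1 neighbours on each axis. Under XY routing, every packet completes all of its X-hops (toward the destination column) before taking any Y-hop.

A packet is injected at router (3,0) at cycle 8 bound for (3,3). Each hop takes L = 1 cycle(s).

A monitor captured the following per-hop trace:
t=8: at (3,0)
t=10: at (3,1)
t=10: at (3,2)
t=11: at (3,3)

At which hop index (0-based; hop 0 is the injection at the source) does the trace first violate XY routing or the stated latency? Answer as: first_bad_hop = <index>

hop 1: step (+0,+1), +2 cyc — BAD: Δcyc=2≠L

first_bad_hop = 1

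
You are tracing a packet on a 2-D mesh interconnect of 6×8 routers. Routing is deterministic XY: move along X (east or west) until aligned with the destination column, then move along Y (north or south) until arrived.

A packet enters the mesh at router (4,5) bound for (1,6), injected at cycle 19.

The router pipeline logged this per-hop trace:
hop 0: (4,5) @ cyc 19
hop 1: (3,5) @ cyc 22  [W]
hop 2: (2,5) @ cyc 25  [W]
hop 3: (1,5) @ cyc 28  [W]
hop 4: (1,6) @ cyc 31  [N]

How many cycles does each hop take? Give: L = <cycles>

cyc[1] − cyc[0] = 22 − 19 = 3.
Per-hop latency L = Δcyc = 3.

L = 3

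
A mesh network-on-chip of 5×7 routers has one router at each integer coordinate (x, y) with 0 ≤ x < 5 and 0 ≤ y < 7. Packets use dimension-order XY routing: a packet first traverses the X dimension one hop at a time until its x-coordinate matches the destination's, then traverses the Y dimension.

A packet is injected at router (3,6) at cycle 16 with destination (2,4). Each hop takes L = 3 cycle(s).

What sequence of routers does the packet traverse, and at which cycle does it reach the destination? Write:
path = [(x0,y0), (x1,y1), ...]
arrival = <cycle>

hop 0: (3,6) @ cyc 16
hop 1: (2,6) @ cyc 19  [W]
hop 2: (2,5) @ cyc 22  [S]
hop 3: (2,4) @ cyc 25  [S]

path = [(3,6), (2,6), (2,5), (2,4)]
arrival = 25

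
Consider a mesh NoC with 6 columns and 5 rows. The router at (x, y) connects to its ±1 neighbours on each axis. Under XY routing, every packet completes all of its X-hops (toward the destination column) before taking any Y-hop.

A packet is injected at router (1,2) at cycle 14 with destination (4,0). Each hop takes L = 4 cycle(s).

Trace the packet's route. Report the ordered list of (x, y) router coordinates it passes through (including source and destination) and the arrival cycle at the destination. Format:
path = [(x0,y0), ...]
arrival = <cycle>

src (1,2)  cyc=14
E→(2,2)  cyc=18
E→(3,2)  cyc=22
E→(4,2)  cyc=26
S→(4,1)  cyc=30
S→(4,0)  cyc=34

path = [(1,2), (2,2), (3,2), (4,2), (4,1), (4,0)]
arrival = 34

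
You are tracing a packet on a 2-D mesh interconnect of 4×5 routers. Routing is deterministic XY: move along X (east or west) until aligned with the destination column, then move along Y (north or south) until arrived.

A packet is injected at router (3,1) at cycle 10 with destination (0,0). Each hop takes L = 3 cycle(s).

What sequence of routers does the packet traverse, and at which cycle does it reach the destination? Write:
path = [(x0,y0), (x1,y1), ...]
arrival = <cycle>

hop 0: (3,1) @ cyc 10
hop 1: (2,1) @ cyc 13  [W]
hop 2: (1,1) @ cyc 16  [W]
hop 3: (0,1) @ cyc 19  [W]
hop 4: (0,0) @ cyc 22  [S]

path = [(3,1), (2,1), (1,1), (0,1), (0,0)]
arrival = 22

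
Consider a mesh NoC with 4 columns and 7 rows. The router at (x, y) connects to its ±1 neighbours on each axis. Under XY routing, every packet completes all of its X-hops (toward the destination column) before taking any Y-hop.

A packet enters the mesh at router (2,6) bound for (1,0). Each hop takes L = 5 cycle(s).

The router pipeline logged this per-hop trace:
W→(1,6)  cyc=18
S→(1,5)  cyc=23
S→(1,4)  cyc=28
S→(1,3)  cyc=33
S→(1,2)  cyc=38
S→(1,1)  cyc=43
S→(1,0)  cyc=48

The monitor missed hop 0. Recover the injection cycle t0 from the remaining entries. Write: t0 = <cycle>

t0 = 13

cyc[1] = 18 and cyc[k] = t0 + k·L for every k.
Therefore t0 = 18 − L = 13.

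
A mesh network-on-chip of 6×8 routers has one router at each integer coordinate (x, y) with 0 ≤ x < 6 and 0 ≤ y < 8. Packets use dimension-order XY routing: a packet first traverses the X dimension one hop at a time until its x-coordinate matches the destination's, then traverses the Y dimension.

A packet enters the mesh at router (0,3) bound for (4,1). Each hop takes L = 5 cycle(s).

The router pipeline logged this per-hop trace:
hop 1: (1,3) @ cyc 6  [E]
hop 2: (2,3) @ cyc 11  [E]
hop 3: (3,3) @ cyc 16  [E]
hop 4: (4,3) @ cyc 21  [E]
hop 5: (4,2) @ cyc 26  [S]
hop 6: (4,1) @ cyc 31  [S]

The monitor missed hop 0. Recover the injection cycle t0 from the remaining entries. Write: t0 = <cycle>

t0 = 1

The first recorded entry is hop 1 at cycle 6.
So t0 = 6 − 1·5 = 1.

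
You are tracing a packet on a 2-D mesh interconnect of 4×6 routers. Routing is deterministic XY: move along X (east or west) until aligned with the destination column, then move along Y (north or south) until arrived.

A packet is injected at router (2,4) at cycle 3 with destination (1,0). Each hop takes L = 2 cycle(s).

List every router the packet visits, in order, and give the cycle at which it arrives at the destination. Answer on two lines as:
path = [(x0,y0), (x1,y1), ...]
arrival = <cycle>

path = [(2,4), (1,4), (1,3), (1,2), (1,1), (1,0)]
arrival = 13

src (2,4)  cyc=3
W→(1,4)  cyc=5
S→(1,3)  cyc=7
S→(1,2)  cyc=9
S→(1,1)  cyc=11
S→(1,0)  cyc=13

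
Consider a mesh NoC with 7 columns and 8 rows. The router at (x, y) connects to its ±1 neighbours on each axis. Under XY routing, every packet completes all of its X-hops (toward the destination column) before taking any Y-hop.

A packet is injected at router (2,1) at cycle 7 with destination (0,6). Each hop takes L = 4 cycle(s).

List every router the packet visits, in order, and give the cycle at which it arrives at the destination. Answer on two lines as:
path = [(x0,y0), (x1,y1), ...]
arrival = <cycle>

#0 — 2,1 | c7
#1 — 1,1 | c11 | W
#2 — 0,1 | c15 | W
#3 — 0,2 | c19 | N
#4 — 0,3 | c23 | N
#5 — 0,4 | c27 | N
#6 — 0,5 | c31 | N
#7 — 0,6 | c35 | N

path = [(2,1), (1,1), (0,1), (0,2), (0,3), (0,4), (0,5), (0,6)]
arrival = 35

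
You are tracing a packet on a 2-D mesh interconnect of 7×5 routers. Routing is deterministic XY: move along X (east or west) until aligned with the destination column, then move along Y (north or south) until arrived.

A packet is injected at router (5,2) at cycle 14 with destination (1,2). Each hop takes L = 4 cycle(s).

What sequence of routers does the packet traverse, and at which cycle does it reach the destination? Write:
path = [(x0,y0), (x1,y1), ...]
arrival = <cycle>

t=14: at (5,2)
t=18: at (4,2) after W
t=22: at (3,2) after W
t=26: at (2,2) after W
t=30: at (1,2) after W

path = [(5,2), (4,2), (3,2), (2,2), (1,2)]
arrival = 30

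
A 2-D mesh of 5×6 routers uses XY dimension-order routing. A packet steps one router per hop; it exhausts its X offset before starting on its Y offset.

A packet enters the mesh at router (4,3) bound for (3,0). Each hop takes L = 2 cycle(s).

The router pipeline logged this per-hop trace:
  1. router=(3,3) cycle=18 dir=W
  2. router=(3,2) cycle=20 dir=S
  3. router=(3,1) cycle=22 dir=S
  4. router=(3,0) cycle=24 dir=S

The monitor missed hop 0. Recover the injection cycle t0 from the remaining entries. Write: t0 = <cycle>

t0 = 16

Hop 1 reached at cycle 18; hop k is at t0 + k·L.
So t0 = 18 − 1·2 = 16.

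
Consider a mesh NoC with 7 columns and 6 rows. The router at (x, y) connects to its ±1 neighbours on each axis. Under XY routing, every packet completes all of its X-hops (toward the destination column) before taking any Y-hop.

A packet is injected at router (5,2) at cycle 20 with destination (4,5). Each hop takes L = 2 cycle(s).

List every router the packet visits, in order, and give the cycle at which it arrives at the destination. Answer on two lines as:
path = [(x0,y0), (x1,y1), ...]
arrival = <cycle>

path = [(5,2), (4,2), (4,3), (4,4), (4,5)]
arrival = 28

#0 — 5,2 | c20
#1 — 4,2 | c22 | W
#2 — 4,3 | c24 | N
#3 — 4,4 | c26 | N
#4 — 4,5 | c28 | N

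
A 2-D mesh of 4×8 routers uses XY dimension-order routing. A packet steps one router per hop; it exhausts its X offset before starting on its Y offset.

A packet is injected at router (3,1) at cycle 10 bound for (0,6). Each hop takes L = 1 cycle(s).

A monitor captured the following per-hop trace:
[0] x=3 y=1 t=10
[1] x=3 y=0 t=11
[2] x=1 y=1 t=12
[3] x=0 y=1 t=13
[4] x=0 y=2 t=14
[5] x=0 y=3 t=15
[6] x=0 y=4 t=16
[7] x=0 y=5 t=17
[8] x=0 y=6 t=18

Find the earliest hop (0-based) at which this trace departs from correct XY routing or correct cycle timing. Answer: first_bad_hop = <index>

[1] (+0,-1) / 1c ⇒ BAD: Y-move but x=3≠0

first_bad_hop = 1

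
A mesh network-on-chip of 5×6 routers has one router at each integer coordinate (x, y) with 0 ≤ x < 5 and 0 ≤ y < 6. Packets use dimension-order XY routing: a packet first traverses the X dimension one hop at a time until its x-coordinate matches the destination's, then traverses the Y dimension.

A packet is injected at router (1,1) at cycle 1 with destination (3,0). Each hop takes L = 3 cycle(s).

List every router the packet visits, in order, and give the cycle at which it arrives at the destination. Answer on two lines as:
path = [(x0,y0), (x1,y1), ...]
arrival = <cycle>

path = [(1,1), (2,1), (3,1), (3,0)]
arrival = 10

[0] x=1 y=1 t=1
[1] x=2 y=1 t=4 →E
[2] x=3 y=1 t=7 →E
[3] x=3 y=0 t=10 →S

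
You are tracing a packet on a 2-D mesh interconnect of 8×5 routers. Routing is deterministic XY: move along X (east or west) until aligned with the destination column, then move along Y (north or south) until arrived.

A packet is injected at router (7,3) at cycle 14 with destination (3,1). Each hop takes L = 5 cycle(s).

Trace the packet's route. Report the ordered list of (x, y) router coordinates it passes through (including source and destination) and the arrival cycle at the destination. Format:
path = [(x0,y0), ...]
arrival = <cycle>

[0] x=7 y=3 t=14
[1] x=6 y=3 t=19 →W
[2] x=5 y=3 t=24 →W
[3] x=4 y=3 t=29 →W
[4] x=3 y=3 t=34 →W
[5] x=3 y=2 t=39 →S
[6] x=3 y=1 t=44 →S

path = [(7,3), (6,3), (5,3), (4,3), (3,3), (3,2), (3,1)]
arrival = 44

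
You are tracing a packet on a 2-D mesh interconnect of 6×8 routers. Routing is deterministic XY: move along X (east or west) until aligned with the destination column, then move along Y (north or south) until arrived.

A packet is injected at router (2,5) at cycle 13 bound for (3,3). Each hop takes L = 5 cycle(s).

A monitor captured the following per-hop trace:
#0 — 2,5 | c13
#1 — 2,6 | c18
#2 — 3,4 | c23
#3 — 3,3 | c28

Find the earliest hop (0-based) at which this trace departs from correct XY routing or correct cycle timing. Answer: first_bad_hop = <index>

first_bad_hop = 1

  1: Δx=+0 Δy=+1 Δt=5 [BAD: Y-move but x=2≠3]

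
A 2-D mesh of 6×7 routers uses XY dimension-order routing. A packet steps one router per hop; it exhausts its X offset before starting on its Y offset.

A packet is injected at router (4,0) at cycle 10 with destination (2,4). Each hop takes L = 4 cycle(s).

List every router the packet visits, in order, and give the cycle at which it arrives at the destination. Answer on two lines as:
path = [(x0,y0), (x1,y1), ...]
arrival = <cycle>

path = [(4,0), (3,0), (2,0), (2,1), (2,2), (2,3), (2,4)]
arrival = 34

hop 0: (4,0) @ cyc 10
hop 1: (3,0) @ cyc 14  [W]
hop 2: (2,0) @ cyc 18  [W]
hop 3: (2,1) @ cyc 22  [N]
hop 4: (2,2) @ cyc 26  [N]
hop 5: (2,3) @ cyc 30  [N]
hop 6: (2,4) @ cyc 34  [N]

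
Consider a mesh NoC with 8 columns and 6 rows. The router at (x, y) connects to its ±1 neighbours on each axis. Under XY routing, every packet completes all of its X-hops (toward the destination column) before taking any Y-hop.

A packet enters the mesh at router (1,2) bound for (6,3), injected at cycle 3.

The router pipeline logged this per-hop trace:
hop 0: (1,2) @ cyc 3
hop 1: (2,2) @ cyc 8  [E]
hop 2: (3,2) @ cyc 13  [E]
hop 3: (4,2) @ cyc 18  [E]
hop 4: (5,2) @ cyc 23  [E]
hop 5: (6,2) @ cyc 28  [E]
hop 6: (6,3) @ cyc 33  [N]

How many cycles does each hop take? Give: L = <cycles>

L = 5

From hop 0 (3) to hop 1 (8): +5 cycles.
Each hop adds L, hence L = 5.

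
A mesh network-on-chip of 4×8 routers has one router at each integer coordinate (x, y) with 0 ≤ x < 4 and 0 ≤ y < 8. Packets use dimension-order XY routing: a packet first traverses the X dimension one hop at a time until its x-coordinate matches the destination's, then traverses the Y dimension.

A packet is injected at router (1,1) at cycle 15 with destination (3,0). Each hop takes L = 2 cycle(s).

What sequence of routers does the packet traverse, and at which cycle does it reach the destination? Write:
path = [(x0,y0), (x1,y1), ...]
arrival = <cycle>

path = [(1,1), (2,1), (3,1), (3,0)]
arrival = 21

hop 0: (1,1) @ cyc 15
hop 1: (2,1) @ cyc 17  [E]
hop 2: (3,1) @ cyc 19  [E]
hop 3: (3,0) @ cyc 21  [S]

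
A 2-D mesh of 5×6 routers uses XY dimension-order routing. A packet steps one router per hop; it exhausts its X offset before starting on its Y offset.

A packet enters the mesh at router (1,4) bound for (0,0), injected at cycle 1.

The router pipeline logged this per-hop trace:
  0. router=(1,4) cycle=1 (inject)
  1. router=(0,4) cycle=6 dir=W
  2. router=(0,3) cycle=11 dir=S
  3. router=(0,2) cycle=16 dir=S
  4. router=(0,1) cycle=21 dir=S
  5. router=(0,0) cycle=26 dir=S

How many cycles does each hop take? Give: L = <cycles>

L = 5

Between hops 0 and 1 the cycle counter advances 6 − 1 = 5.
Per-hop latency L = Δcyc = 5.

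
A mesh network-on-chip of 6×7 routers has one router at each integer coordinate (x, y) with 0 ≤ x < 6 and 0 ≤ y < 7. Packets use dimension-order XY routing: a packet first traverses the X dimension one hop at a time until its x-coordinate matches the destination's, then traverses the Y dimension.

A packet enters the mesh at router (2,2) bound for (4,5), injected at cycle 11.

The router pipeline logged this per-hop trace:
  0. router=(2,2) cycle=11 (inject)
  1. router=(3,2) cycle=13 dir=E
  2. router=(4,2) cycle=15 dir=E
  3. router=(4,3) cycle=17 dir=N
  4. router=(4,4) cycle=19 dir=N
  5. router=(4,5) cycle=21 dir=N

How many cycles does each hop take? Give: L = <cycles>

L = 2

Δcyc across hop 0→1: 13 − 11 = 2.
Per-hop latency L = Δcyc = 2.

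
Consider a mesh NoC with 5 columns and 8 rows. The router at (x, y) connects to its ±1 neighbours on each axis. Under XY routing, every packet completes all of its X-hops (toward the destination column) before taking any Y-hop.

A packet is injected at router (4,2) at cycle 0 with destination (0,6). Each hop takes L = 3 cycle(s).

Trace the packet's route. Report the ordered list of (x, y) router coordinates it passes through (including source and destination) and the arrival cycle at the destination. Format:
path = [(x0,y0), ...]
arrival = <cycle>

src (4,2)  cyc=0
W→(3,2)  cyc=3
W→(2,2)  cyc=6
W→(1,2)  cyc=9
W→(0,2)  cyc=12
N→(0,3)  cyc=15
N→(0,4)  cyc=18
N→(0,5)  cyc=21
N→(0,6)  cyc=24

path = [(4,2), (3,2), (2,2), (1,2), (0,2), (0,3), (0,4), (0,5), (0,6)]
arrival = 24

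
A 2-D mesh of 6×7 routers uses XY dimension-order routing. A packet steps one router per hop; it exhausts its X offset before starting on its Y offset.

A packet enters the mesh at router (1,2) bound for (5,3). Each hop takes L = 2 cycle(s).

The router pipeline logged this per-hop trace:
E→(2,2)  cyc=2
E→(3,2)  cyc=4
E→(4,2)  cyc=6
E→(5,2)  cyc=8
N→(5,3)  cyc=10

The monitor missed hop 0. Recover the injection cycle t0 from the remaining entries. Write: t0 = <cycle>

t0 = 0

At hop 1 the cycle is 2; in general cyc_k = t0 + kL.
t0 = cyc[1] − L = 2 − 2 = 0.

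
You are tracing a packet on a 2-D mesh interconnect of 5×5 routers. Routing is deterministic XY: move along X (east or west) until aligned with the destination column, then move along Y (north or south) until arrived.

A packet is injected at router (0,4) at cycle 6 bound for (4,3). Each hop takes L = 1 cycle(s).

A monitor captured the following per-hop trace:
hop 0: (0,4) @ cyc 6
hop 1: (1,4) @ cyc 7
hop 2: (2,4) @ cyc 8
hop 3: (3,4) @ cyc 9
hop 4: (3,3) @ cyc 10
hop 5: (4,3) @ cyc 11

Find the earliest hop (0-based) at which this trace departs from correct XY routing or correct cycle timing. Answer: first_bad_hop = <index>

[1] (+1,+0) / 1c ⇒ ok
[2] (+1,+0) / 1c ⇒ ok
[3] (+1,+0) / 1c ⇒ ok
[4] (+0,-1) / 1c ⇒ BAD: Y-move but x=3≠4

first_bad_hop = 4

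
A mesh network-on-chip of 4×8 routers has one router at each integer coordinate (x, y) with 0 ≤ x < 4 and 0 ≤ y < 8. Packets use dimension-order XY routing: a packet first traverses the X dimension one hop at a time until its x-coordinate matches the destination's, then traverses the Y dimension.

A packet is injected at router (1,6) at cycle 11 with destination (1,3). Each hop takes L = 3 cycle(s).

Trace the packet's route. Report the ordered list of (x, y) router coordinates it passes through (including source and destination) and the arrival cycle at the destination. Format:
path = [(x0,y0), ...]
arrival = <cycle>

path = [(1,6), (1,5), (1,4), (1,3)]
arrival = 20

hop 0: (1,6) @ cyc 11
hop 1: (1,5) @ cyc 14  [S]
hop 2: (1,4) @ cyc 17  [S]
hop 3: (1,3) @ cyc 20  [S]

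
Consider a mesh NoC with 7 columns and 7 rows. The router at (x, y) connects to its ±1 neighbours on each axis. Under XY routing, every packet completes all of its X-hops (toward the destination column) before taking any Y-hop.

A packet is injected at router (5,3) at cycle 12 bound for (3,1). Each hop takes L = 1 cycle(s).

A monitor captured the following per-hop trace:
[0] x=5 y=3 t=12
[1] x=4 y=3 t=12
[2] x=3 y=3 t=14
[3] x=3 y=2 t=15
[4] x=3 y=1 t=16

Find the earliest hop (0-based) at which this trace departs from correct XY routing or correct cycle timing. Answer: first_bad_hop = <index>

first_bad_hop = 1

[1] (-1,+0) / 0c ⇒ BAD: Δcyc=0≠L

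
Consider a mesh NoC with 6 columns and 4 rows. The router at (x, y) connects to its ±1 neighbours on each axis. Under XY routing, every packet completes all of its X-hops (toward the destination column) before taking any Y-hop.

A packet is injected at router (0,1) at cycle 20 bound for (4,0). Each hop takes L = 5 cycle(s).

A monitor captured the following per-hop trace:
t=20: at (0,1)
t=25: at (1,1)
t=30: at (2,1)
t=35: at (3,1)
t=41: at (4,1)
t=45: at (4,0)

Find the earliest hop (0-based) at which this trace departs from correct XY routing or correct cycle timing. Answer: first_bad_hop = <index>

[1] (+1,+0) / 5c ⇒ ok
[2] (+1,+0) / 5c ⇒ ok
[3] (+1,+0) / 5c ⇒ ok
[4] (+1,+0) / 6c ⇒ BAD: Δcyc=6≠L

first_bad_hop = 4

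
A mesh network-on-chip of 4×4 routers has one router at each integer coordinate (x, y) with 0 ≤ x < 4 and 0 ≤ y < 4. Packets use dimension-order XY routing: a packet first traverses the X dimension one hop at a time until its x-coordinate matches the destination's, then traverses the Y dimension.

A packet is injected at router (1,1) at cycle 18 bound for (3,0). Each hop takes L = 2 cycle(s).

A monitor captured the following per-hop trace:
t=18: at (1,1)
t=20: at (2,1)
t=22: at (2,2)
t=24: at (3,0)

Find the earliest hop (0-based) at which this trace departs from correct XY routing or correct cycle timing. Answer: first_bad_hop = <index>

[1] (+1,+0) / 2c ⇒ ok
[2] (+0,+1) / 2c ⇒ BAD: Y-move but x=2≠3

first_bad_hop = 2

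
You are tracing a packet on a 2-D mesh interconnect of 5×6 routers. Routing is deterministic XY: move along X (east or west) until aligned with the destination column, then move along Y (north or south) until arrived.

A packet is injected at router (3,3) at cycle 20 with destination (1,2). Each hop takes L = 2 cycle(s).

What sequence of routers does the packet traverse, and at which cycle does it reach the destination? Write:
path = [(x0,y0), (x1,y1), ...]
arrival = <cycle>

t=20: at (3,3)
t=22: at (2,3) after W
t=24: at (1,3) after W
t=26: at (1,2) after S

path = [(3,3), (2,3), (1,3), (1,2)]
arrival = 26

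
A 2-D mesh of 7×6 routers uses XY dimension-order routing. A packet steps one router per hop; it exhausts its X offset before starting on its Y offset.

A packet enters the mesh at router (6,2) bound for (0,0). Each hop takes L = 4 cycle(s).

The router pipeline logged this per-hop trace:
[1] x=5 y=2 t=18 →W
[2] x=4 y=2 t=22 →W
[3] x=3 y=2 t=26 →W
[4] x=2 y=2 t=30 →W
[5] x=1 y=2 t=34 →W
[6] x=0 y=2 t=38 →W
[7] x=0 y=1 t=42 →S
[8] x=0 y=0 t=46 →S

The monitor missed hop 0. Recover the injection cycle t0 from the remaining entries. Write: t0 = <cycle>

cyc[1] = 18 and cyc[k] = t0 + k·L for every k.
t0 = cyc[1] − L = 18 − 4 = 14.

t0 = 14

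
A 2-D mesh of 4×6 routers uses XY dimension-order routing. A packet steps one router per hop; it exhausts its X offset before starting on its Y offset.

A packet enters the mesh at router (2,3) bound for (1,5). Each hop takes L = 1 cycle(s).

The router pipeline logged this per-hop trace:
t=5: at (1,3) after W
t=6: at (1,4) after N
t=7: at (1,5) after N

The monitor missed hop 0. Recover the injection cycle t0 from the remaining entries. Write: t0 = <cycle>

t0 = 4

The first recorded entry is hop 1 at cycle 5.
Subtract one hop: t0 = 5 − 1 = 4.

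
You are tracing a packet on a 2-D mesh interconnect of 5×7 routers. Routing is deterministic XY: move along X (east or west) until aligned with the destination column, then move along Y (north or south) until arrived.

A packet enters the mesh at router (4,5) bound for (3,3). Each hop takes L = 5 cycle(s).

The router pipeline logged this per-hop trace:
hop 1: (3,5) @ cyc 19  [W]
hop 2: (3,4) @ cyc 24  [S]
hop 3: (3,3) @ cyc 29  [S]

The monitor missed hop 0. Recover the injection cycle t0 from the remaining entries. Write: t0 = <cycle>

t0 = 14

Hop 1 reached at cycle 19; hop k is at t0 + k·L.
So t0 = 19 − 1·5 = 14.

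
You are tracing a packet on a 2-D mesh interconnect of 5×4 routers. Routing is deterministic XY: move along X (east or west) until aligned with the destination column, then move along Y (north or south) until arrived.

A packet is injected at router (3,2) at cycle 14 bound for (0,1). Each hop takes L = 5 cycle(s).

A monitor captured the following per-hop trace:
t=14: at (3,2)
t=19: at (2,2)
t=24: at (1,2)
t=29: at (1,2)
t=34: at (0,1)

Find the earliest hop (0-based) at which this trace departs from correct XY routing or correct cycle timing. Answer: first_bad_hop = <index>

first_bad_hop = 3

  1: Δx=-1 Δy=+0 Δt=5 [ok]
  2: Δx=-1 Δy=+0 Δt=5 [ok]
  3: Δx=+0 Δy=+0 Δt=5 [BAD: non-unit step]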